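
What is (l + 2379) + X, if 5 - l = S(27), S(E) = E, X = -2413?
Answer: -56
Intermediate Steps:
l = -22 (l = 5 - 1*27 = 5 - 27 = -22)
(l + 2379) + X = (-22 + 2379) - 2413 = 2357 - 2413 = -56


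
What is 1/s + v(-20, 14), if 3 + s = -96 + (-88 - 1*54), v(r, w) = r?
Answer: -4821/241 ≈ -20.004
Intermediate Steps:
s = -241 (s = -3 + (-96 + (-88 - 1*54)) = -3 + (-96 + (-88 - 54)) = -3 + (-96 - 142) = -3 - 238 = -241)
1/s + v(-20, 14) = 1/(-241) - 20 = -1/241 - 20 = -4821/241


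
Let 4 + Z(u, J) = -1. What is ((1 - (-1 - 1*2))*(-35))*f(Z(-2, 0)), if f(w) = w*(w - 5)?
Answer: -7000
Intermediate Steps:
Z(u, J) = -5 (Z(u, J) = -4 - 1 = -5)
f(w) = w*(-5 + w)
((1 - (-1 - 1*2))*(-35))*f(Z(-2, 0)) = ((1 - (-1 - 1*2))*(-35))*(-5*(-5 - 5)) = ((1 - (-1 - 2))*(-35))*(-5*(-10)) = ((1 - 1*(-3))*(-35))*50 = ((1 + 3)*(-35))*50 = (4*(-35))*50 = -140*50 = -7000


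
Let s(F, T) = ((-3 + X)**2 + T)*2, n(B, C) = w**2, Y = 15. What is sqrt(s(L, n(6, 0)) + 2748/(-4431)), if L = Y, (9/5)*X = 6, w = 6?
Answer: sqrt(1405817462)/4431 ≈ 8.4618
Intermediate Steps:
X = 10/3 (X = (5/9)*6 = 10/3 ≈ 3.3333)
n(B, C) = 36 (n(B, C) = 6**2 = 36)
L = 15
s(F, T) = 2/9 + 2*T (s(F, T) = ((-3 + 10/3)**2 + T)*2 = ((1/3)**2 + T)*2 = (1/9 + T)*2 = 2/9 + 2*T)
sqrt(s(L, n(6, 0)) + 2748/(-4431)) = sqrt((2/9 + 2*36) + 2748/(-4431)) = sqrt((2/9 + 72) + 2748*(-1/4431)) = sqrt(650/9 - 916/1477) = sqrt(951806/13293) = sqrt(1405817462)/4431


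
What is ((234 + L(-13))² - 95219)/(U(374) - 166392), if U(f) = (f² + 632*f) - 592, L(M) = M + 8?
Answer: -21389/104630 ≈ -0.20443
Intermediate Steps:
L(M) = 8 + M
U(f) = -592 + f² + 632*f
((234 + L(-13))² - 95219)/(U(374) - 166392) = ((234 + (8 - 13))² - 95219)/((-592 + 374² + 632*374) - 166392) = ((234 - 5)² - 95219)/((-592 + 139876 + 236368) - 166392) = (229² - 95219)/(375652 - 166392) = (52441 - 95219)/209260 = -42778*1/209260 = -21389/104630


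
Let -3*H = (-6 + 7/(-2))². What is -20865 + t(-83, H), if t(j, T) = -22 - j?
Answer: -20804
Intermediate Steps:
H = -361/12 (H = -(-6 + 7/(-2))²/3 = -(-6 + 7*(-½))²/3 = -(-6 - 7/2)²/3 = -(-19/2)²/3 = -⅓*361/4 = -361/12 ≈ -30.083)
-20865 + t(-83, H) = -20865 + (-22 - 1*(-83)) = -20865 + (-22 + 83) = -20865 + 61 = -20804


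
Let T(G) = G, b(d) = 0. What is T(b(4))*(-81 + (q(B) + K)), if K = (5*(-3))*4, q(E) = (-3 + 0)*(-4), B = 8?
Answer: 0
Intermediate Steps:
q(E) = 12 (q(E) = -3*(-4) = 12)
K = -60 (K = -15*4 = -60)
T(b(4))*(-81 + (q(B) + K)) = 0*(-81 + (12 - 60)) = 0*(-81 - 48) = 0*(-129) = 0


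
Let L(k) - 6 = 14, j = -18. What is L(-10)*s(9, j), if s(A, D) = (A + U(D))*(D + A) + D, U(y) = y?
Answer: 1260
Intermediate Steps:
L(k) = 20 (L(k) = 6 + 14 = 20)
s(A, D) = D + (A + D)² (s(A, D) = (A + D)*(D + A) + D = (A + D)*(A + D) + D = (A + D)² + D = D + (A + D)²)
L(-10)*s(9, j) = 20*(-18 + 9² + (-18)² + 2*9*(-18)) = 20*(-18 + 81 + 324 - 324) = 20*63 = 1260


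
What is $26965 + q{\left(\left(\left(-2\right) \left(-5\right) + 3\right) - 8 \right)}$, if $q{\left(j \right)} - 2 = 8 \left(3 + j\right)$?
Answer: $27031$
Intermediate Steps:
$q{\left(j \right)} = 26 + 8 j$ ($q{\left(j \right)} = 2 + 8 \left(3 + j\right) = 2 + \left(24 + 8 j\right) = 26 + 8 j$)
$26965 + q{\left(\left(\left(-2\right) \left(-5\right) + 3\right) - 8 \right)} = 26965 + \left(26 + 8 \left(\left(\left(-2\right) \left(-5\right) + 3\right) - 8\right)\right) = 26965 + \left(26 + 8 \left(\left(10 + 3\right) - 8\right)\right) = 26965 + \left(26 + 8 \left(13 - 8\right)\right) = 26965 + \left(26 + 8 \cdot 5\right) = 26965 + \left(26 + 40\right) = 26965 + 66 = 27031$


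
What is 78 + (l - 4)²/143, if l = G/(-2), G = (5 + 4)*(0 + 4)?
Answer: 1058/13 ≈ 81.385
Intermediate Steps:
G = 36 (G = 9*4 = 36)
l = -18 (l = 36/(-2) = 36*(-½) = -18)
78 + (l - 4)²/143 = 78 + (-18 - 4)²/143 = 78 + (1/143)*(-22)² = 78 + (1/143)*484 = 78 + 44/13 = 1058/13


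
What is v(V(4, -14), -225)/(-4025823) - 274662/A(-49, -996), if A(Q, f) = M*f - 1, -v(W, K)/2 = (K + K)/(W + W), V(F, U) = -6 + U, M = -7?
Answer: -737160293319/18709341422 ≈ -39.401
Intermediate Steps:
v(W, K) = -2*K/W (v(W, K) = -2*(K + K)/(W + W) = -2*2*K/(2*W) = -2*2*K*1/(2*W) = -2*K/W)
A(Q, f) = -1 - 7*f (A(Q, f) = -7*f - 1 = -1 - 7*f)
v(V(4, -14), -225)/(-4025823) - 274662/A(-49, -996) = -2*(-225)/(-6 - 14)/(-4025823) - 274662/(-1 - 7*(-996)) = -2*(-225)/(-20)*(-1/4025823) - 274662/(-1 + 6972) = -2*(-225)*(-1/20)*(-1/4025823) - 274662/6971 = -45/2*(-1/4025823) - 274662*1/6971 = 15/2683882 - 274662/6971 = -737160293319/18709341422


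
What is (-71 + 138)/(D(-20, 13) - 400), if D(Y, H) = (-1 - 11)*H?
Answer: -67/556 ≈ -0.12050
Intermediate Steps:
D(Y, H) = -12*H
(-71 + 138)/(D(-20, 13) - 400) = (-71 + 138)/(-12*13 - 400) = 67/(-156 - 400) = 67/(-556) = 67*(-1/556) = -67/556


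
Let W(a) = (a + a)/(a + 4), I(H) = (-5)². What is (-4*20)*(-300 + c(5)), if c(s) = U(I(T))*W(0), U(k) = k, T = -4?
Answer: 24000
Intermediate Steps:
I(H) = 25
W(a) = 2*a/(4 + a) (W(a) = (2*a)/(4 + a) = 2*a/(4 + a))
c(s) = 0 (c(s) = 25*(2*0/(4 + 0)) = 25*(2*0/4) = 25*(2*0*(¼)) = 25*0 = 0)
(-4*20)*(-300 + c(5)) = (-4*20)*(-300 + 0) = -80*(-300) = 24000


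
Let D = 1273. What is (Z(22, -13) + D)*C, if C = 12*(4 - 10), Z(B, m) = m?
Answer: -90720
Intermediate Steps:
C = -72 (C = 12*(-6) = -72)
(Z(22, -13) + D)*C = (-13 + 1273)*(-72) = 1260*(-72) = -90720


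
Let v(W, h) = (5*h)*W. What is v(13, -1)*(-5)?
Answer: 325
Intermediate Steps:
v(W, h) = 5*W*h
v(13, -1)*(-5) = (5*13*(-1))*(-5) = -65*(-5) = 325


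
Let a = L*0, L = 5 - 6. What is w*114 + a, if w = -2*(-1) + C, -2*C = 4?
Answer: 0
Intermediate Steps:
L = -1
C = -2 (C = -1/2*4 = -2)
a = 0 (a = -1*0 = 0)
w = 0 (w = -2*(-1) - 2 = 2 - 2 = 0)
w*114 + a = 0*114 + 0 = 0 + 0 = 0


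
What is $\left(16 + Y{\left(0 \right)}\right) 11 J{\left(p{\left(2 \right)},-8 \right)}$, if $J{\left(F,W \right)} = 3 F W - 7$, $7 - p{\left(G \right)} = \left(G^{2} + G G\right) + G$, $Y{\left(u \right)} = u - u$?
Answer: $11440$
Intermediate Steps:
$Y{\left(u \right)} = 0$
$p{\left(G \right)} = 7 - G - 2 G^{2}$ ($p{\left(G \right)} = 7 - \left(\left(G^{2} + G G\right) + G\right) = 7 - \left(\left(G^{2} + G^{2}\right) + G\right) = 7 - \left(2 G^{2} + G\right) = 7 - \left(G + 2 G^{2}\right) = 7 - G - 2 G^{2}$)
$J{\left(F,W \right)} = -7 + 3 F W$ ($J{\left(F,W \right)} = 3 F W - 7 = -7 + 3 F W$)
$\left(16 + Y{\left(0 \right)}\right) 11 J{\left(p{\left(2 \right)},-8 \right)} = \left(16 + 0\right) 11 \left(-7 + 3 \left(7 - 2 - 2 \cdot 2^{2}\right) \left(-8\right)\right) = 16 \cdot 11 \left(-7 + 3 \left(7 - 2 - 8\right) \left(-8\right)\right) = 176 \left(-7 + 3 \left(7 - 2 - 8\right) \left(-8\right)\right) = 176 \left(-7 + 3 \left(-3\right) \left(-8\right)\right) = 176 \left(-7 + 72\right) = 176 \cdot 65 = 11440$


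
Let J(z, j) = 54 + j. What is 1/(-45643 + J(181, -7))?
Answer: -1/45596 ≈ -2.1932e-5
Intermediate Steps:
1/(-45643 + J(181, -7)) = 1/(-45643 + (54 - 7)) = 1/(-45643 + 47) = 1/(-45596) = -1/45596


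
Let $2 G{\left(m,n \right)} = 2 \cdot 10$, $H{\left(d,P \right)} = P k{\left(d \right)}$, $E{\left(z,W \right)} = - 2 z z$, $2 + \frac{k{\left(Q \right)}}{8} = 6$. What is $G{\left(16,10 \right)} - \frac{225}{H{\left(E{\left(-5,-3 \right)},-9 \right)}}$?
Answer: $\frac{345}{32} \approx 10.781$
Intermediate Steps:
$k{\left(Q \right)} = 32$ ($k{\left(Q \right)} = -16 + 8 \cdot 6 = -16 + 48 = 32$)
$E{\left(z,W \right)} = - 2 z^{2}$
$H{\left(d,P \right)} = 32 P$ ($H{\left(d,P \right)} = P 32 = 32 P$)
$G{\left(m,n \right)} = 10$ ($G{\left(m,n \right)} = \frac{2 \cdot 10}{2} = \frac{1}{2} \cdot 20 = 10$)
$G{\left(16,10 \right)} - \frac{225}{H{\left(E{\left(-5,-3 \right)},-9 \right)}} = 10 - \frac{225}{32 \left(-9\right)} = 10 - \frac{225}{-288} = 10 - - \frac{25}{32} = 10 + \frac{25}{32} = \frac{345}{32}$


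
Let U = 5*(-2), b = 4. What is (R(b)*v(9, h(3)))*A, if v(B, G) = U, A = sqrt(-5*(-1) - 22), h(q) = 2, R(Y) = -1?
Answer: 10*I*sqrt(17) ≈ 41.231*I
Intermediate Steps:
U = -10
A = I*sqrt(17) (A = sqrt(5 - 22) = sqrt(-17) = I*sqrt(17) ≈ 4.1231*I)
v(B, G) = -10
(R(b)*v(9, h(3)))*A = (-1*(-10))*(I*sqrt(17)) = 10*(I*sqrt(17)) = 10*I*sqrt(17)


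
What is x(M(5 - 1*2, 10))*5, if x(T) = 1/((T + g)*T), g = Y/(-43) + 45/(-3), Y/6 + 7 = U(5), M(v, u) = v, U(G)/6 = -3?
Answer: -215/1098 ≈ -0.19581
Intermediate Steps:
U(G) = -18 (U(G) = 6*(-3) = -18)
Y = -150 (Y = -42 + 6*(-18) = -42 - 108 = -150)
g = -495/43 (g = -150/(-43) + 45/(-3) = -150*(-1/43) + 45*(-⅓) = 150/43 - 15 = -495/43 ≈ -11.512)
x(T) = 1/(T*(-495/43 + T)) (x(T) = 1/((T - 495/43)*T) = 1/((-495/43 + T)*T) = 1/(T*(-495/43 + T)))
x(M(5 - 1*2, 10))*5 = (43/((5 - 1*2)*(-495 + 43*(5 - 1*2))))*5 = (43/((5 - 2)*(-495 + 43*(5 - 2))))*5 = (43/(3*(-495 + 43*3)))*5 = (43*(⅓)/(-495 + 129))*5 = (43*(⅓)/(-366))*5 = (43*(⅓)*(-1/366))*5 = -43/1098*5 = -215/1098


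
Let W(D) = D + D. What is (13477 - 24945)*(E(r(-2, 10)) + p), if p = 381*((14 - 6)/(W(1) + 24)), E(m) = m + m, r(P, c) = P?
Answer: -16880896/13 ≈ -1.2985e+6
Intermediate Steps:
W(D) = 2*D
E(m) = 2*m
p = 1524/13 (p = 381*((14 - 6)/(2*1 + 24)) = 381*(8/(2 + 24)) = 381*(8/26) = 381*(8*(1/26)) = 381*(4/13) = 1524/13 ≈ 117.23)
(13477 - 24945)*(E(r(-2, 10)) + p) = (13477 - 24945)*(2*(-2) + 1524/13) = -11468*(-4 + 1524/13) = -11468*1472/13 = -16880896/13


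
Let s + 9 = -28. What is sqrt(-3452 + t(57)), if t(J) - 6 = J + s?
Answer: I*sqrt(3426) ≈ 58.532*I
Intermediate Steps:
s = -37 (s = -9 - 28 = -37)
t(J) = -31 + J (t(J) = 6 + (J - 37) = 6 + (-37 + J) = -31 + J)
sqrt(-3452 + t(57)) = sqrt(-3452 + (-31 + 57)) = sqrt(-3452 + 26) = sqrt(-3426) = I*sqrt(3426)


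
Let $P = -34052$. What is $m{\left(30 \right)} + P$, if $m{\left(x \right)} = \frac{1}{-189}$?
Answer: $- \frac{6435829}{189} \approx -34052.0$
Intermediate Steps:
$m{\left(x \right)} = - \frac{1}{189}$
$m{\left(30 \right)} + P = - \frac{1}{189} - 34052 = - \frac{6435829}{189}$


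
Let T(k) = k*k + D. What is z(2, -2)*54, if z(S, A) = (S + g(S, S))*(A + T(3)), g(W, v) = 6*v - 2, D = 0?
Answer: 4536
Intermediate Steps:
g(W, v) = -2 + 6*v
T(k) = k**2 (T(k) = k*k + 0 = k**2 + 0 = k**2)
z(S, A) = (-2 + 7*S)*(9 + A) (z(S, A) = (S + (-2 + 6*S))*(A + 3**2) = (-2 + 7*S)*(A + 9) = (-2 + 7*S)*(9 + A))
z(2, -2)*54 = (-18 - 2*(-2) + 63*2 + 7*(-2)*2)*54 = (-18 + 4 + 126 - 28)*54 = 84*54 = 4536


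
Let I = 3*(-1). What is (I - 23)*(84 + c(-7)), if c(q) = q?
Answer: -2002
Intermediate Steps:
I = -3
(I - 23)*(84 + c(-7)) = (-3 - 23)*(84 - 7) = -26*77 = -2002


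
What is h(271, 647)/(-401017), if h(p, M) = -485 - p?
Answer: 756/401017 ≈ 0.0018852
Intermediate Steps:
h(271, 647)/(-401017) = (-485 - 1*271)/(-401017) = (-485 - 271)*(-1/401017) = -756*(-1/401017) = 756/401017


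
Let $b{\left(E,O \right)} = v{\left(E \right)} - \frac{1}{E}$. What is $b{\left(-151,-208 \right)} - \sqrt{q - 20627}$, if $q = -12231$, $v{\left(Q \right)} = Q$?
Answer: $- \frac{22800}{151} - i \sqrt{32858} \approx -150.99 - 181.27 i$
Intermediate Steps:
$b{\left(E,O \right)} = E - \frac{1}{E}$
$b{\left(-151,-208 \right)} - \sqrt{q - 20627} = \left(-151 - \frac{1}{-151}\right) - \sqrt{-12231 - 20627} = \left(-151 - - \frac{1}{151}\right) - \sqrt{-32858} = \left(-151 + \frac{1}{151}\right) - i \sqrt{32858} = - \frac{22800}{151} - i \sqrt{32858}$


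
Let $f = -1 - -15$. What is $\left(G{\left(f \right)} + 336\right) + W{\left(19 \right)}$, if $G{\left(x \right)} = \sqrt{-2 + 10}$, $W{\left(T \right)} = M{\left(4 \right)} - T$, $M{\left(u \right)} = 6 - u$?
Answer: $319 + 2 \sqrt{2} \approx 321.83$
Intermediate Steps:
$f = 14$ ($f = -1 + 15 = 14$)
$W{\left(T \right)} = 2 - T$ ($W{\left(T \right)} = \left(6 - 4\right) - T = 2 - T$)
$G{\left(x \right)} = 2 \sqrt{2}$ ($G{\left(x \right)} = \sqrt{8} = 2 \sqrt{2}$)
$\left(G{\left(f \right)} + 336\right) + W{\left(19 \right)} = \left(2 \sqrt{2} + 336\right) + \left(2 - 19\right) = \left(336 + 2 \sqrt{2}\right) + \left(2 - 19\right) = \left(336 + 2 \sqrt{2}\right) - 17 = 319 + 2 \sqrt{2}$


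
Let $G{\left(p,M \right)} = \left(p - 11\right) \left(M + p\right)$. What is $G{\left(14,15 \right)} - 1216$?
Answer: $-1129$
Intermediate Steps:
$G{\left(p,M \right)} = \left(-11 + p\right) \left(M + p\right)$
$G{\left(14,15 \right)} - 1216 = \left(14^{2} - 165 - 154 + 15 \cdot 14\right) - 1216 = \left(196 - 165 - 154 + 210\right) - 1216 = 87 - 1216 = -1129$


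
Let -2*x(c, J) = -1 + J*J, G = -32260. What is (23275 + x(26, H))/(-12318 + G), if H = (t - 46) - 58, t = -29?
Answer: -14431/44578 ≈ -0.32372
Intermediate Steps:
H = -133 (H = (-29 - 46) - 58 = -75 - 58 = -133)
x(c, J) = ½ - J²/2 (x(c, J) = -(-1 + J*J)/2 = -(-1 + J²)/2 = ½ - J²/2)
(23275 + x(26, H))/(-12318 + G) = (23275 + (½ - ½*(-133)²))/(-12318 - 32260) = (23275 + (½ - ½*17689))/(-44578) = (23275 + (½ - 17689/2))*(-1/44578) = (23275 - 8844)*(-1/44578) = 14431*(-1/44578) = -14431/44578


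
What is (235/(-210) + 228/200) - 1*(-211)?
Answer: 110786/525 ≈ 211.02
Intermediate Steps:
(235/(-210) + 228/200) - 1*(-211) = (235*(-1/210) + 228*(1/200)) + 211 = (-47/42 + 57/50) + 211 = 11/525 + 211 = 110786/525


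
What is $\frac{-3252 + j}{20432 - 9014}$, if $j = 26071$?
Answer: $\frac{22819}{11418} \approx 1.9985$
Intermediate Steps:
$\frac{-3252 + j}{20432 - 9014} = \frac{-3252 + 26071}{20432 - 9014} = \frac{22819}{11418}$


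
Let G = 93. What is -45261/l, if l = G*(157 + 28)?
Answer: -15087/5735 ≈ -2.6307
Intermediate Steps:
l = 17205 (l = 93*(157 + 28) = 93*185 = 17205)
-45261/l = -45261/17205 = -45261*1/17205 = -15087/5735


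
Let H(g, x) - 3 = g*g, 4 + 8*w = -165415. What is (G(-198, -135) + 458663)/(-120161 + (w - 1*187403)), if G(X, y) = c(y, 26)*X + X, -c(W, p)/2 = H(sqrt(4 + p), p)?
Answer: -3772264/2625931 ≈ -1.4365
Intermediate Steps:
w = -165419/8 (w = -1/2 + (1/8)*(-165415) = -1/2 - 165415/8 = -165419/8 ≈ -20677.)
H(g, x) = 3 + g**2 (H(g, x) = 3 + g*g = 3 + g**2)
c(W, p) = -14 - 2*p (c(W, p) = -2*(3 + (sqrt(4 + p))**2) = -2*(3 + (4 + p)) = -2*(7 + p) = -14 - 2*p)
G(X, y) = -65*X (G(X, y) = (-14 - 2*26)*X + X = (-14 - 52)*X + X = -66*X + X = -65*X)
(G(-198, -135) + 458663)/(-120161 + (w - 1*187403)) = (-65*(-198) + 458663)/(-120161 + (-165419/8 - 1*187403)) = (12870 + 458663)/(-120161 + (-165419/8 - 187403)) = 471533/(-120161 - 1664643/8) = 471533/(-2625931/8) = 471533*(-8/2625931) = -3772264/2625931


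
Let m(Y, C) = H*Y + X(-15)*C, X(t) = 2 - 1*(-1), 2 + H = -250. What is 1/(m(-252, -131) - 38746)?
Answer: 1/24365 ≈ 4.1042e-5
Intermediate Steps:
H = -252 (H = -2 - 250 = -252)
X(t) = 3 (X(t) = 2 + 1 = 3)
m(Y, C) = -252*Y + 3*C
1/(m(-252, -131) - 38746) = 1/((-252*(-252) + 3*(-131)) - 38746) = 1/((63504 - 393) - 38746) = 1/(63111 - 38746) = 1/24365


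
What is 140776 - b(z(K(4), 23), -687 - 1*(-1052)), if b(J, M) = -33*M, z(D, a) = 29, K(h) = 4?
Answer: 152821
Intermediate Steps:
140776 - b(z(K(4), 23), -687 - 1*(-1052)) = 140776 - (-33)*(-687 - 1*(-1052)) = 140776 - (-33)*(-687 + 1052) = 140776 - (-33)*365 = 140776 - 1*(-12045) = 140776 + 12045 = 152821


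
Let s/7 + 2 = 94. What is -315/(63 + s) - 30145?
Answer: -3044690/101 ≈ -30145.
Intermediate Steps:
s = 644 (s = -14 + 7*94 = -14 + 658 = 644)
-315/(63 + s) - 30145 = -315/(63 + 644) - 30145 = -315/707 - 30145 = -315*1/707 - 30145 = -45/101 - 30145 = -3044690/101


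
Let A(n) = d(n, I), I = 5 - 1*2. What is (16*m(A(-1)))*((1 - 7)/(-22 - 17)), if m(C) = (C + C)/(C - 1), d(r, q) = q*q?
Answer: 72/13 ≈ 5.5385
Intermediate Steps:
I = 3 (I = 5 - 2 = 3)
d(r, q) = q²
A(n) = 9 (A(n) = 3² = 9)
m(C) = 2*C/(-1 + C) (m(C) = (2*C)/(-1 + C) = 2*C/(-1 + C))
(16*m(A(-1)))*((1 - 7)/(-22 - 17)) = (16*(2*9/(-1 + 9)))*((1 - 7)/(-22 - 17)) = (16*(2*9/8))*(-6/(-39)) = (16*(2*9*(⅛)))*(-6*(-1/39)) = (16*(9/4))*(2/13) = 36*(2/13) = 72/13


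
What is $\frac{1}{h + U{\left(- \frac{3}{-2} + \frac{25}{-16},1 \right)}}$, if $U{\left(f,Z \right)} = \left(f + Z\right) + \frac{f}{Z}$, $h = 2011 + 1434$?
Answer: $\frac{8}{27567} \approx 0.0002902$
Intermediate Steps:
$h = 3445$
$U{\left(f,Z \right)} = Z + f + \frac{f}{Z}$ ($U{\left(f,Z \right)} = \left(Z + f\right) + \frac{f}{Z} = Z + f + \frac{f}{Z}$)
$\frac{1}{h + U{\left(- \frac{3}{-2} + \frac{25}{-16},1 \right)}} = \frac{1}{3445 + \left(1 + \left(- \frac{3}{-2} + \frac{25}{-16}\right) + \frac{- \frac{3}{-2} + \frac{25}{-16}}{1}\right)} = \frac{1}{3445 + \left(1 + \left(\left(-3\right) \left(- \frac{1}{2}\right) + 25 \left(- \frac{1}{16}\right)\right) + \left(\left(-3\right) \left(- \frac{1}{2}\right) + 25 \left(- \frac{1}{16}\right)\right) 1\right)} = \frac{1}{3445 + \left(1 + \left(\frac{3}{2} - \frac{25}{16}\right) + \left(\frac{3}{2} - \frac{25}{16}\right) 1\right)} = \frac{1}{3445 - - \frac{7}{8}} = \frac{1}{3445 + \frac{7}{8}} = \frac{1}{\frac{27567}{8}} = \frac{8}{27567}$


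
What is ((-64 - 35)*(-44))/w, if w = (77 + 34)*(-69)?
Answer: -484/851 ≈ -0.56874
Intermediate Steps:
w = -7659 (w = 111*(-69) = -7659)
((-64 - 35)*(-44))/w = ((-64 - 35)*(-44))/(-7659) = -99*(-44)*(-1/7659) = 4356*(-1/7659) = -484/851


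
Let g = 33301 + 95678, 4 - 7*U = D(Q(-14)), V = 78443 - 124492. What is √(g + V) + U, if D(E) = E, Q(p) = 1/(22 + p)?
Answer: 31/56 + √82930 ≈ 288.53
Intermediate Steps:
V = -46049
U = 31/56 (U = 4/7 - 1/(7*(22 - 14)) = 4/7 - ⅐/8 = 4/7 - ⅐*⅛ = 4/7 - 1/56 = 31/56 ≈ 0.55357)
g = 128979
√(g + V) + U = √(128979 - 46049) + 31/56 = √82930 + 31/56 = 31/56 + √82930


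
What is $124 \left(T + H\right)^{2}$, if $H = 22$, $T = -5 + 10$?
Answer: $90396$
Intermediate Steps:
$T = 5$
$124 \left(T + H\right)^{2} = 124 \left(5 + 22\right)^{2} = 124 \cdot 27^{2} = 124 \cdot 729 = 90396$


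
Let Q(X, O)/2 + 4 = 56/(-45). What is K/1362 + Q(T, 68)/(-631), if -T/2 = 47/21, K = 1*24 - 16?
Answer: 145004/6445665 ≈ 0.022496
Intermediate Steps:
K = 8 (K = 24 - 16 = 8)
T = -94/21 ≈ -4.4762
Q(X, O) = -472/45 (Q(X, O) = -8 + 2*(56/(-45)) = -8 + 2*(56*(-1/45)) = -8 + 2*(-56/45) = -8 - 112/45 = -472/45)
K/1362 + Q(T, 68)/(-631) = 8/1362 - 472/45/(-631) = 8*(1/1362) - 472/45*(-1/631) = 4/681 + 472/28395 = 145004/6445665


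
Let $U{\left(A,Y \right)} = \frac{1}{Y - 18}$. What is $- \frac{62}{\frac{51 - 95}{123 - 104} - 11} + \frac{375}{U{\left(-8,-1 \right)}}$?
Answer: $- \frac{1801447}{253} \approx -7120.3$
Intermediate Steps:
$U{\left(A,Y \right)} = \frac{1}{-18 + Y}$
$- \frac{62}{\frac{51 - 95}{123 - 104} - 11} + \frac{375}{U{\left(-8,-1 \right)}} = - \frac{62}{\frac{51 - 95}{123 - 104} - 11} + \frac{375}{\frac{1}{-18 - 1}} = - \frac{62}{- \frac{44}{19} - 11} + \frac{375}{\frac{1}{-19}} = - \frac{62}{\left(-44\right) \frac{1}{19} - 11} + \frac{375}{- \frac{1}{19}} = - \frac{62}{- \frac{44}{19} - 11} + 375 \left(-19\right) = - \frac{62}{- \frac{253}{19}} - 7125 = \left(-62\right) \left(- \frac{19}{253}\right) - 7125 = \frac{1178}{253} - 7125 = - \frac{1801447}{253}$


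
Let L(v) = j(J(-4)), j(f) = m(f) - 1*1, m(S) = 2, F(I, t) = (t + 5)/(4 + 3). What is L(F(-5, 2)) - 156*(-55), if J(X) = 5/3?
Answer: 8581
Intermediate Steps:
J(X) = 5/3 (J(X) = 5*(⅓) = 5/3)
F(I, t) = 5/7 + t/7 (F(I, t) = (5 + t)/7 = (5 + t)*(⅐) = 5/7 + t/7)
j(f) = 1 (j(f) = 2 - 1*1 = 2 - 1 = 1)
L(v) = 1
L(F(-5, 2)) - 156*(-55) = 1 - 156*(-55) = 1 + 8580 = 8581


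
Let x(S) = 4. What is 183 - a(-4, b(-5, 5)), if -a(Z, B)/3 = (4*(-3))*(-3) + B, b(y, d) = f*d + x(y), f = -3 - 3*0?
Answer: 258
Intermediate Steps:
f = -3 (f = -3 + 0 = -3)
b(y, d) = 4 - 3*d (b(y, d) = -3*d + 4 = 4 - 3*d)
a(Z, B) = -108 - 3*B (a(Z, B) = -3*((4*(-3))*(-3) + B) = -3*(-12*(-3) + B) = -3*(36 + B) = -108 - 3*B)
183 - a(-4, b(-5, 5)) = 183 - (-108 - 3*(4 - 3*5)) = 183 - (-108 - 3*(4 - 15)) = 183 - (-108 - 3*(-11)) = 183 - (-108 + 33) = 183 - 1*(-75) = 183 + 75 = 258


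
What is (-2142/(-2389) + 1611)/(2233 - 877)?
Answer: 1283607/1079828 ≈ 1.1887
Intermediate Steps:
(-2142/(-2389) + 1611)/(2233 - 877) = (-2142*(-1/2389) + 1611)/1356 = (2142/2389 + 1611)*(1/1356) = (3850821/2389)*(1/1356) = 1283607/1079828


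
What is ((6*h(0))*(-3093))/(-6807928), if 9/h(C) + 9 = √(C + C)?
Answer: -9279/3403964 ≈ -0.0027259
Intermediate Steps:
h(C) = 9/(-9 + √2*√C) (h(C) = 9/(-9 + √(C + C)) = 9/(-9 + √(2*C)) = 9/(-9 + √2*√C))
((6*h(0))*(-3093))/(-6807928) = ((6*(9/(-9 + √2*√0)))*(-3093))/(-6807928) = ((6*(9/(-9 + √2*0)))*(-3093))*(-1/6807928) = ((6*(9/(-9 + 0)))*(-3093))*(-1/6807928) = ((6*(9/(-9)))*(-3093))*(-1/6807928) = ((6*(9*(-⅑)))*(-3093))*(-1/6807928) = ((6*(-1))*(-3093))*(-1/6807928) = -6*(-3093)*(-1/6807928) = 18558*(-1/6807928) = -9279/3403964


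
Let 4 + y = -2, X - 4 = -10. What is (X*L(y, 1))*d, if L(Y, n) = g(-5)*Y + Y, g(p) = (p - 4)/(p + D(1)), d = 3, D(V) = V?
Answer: 351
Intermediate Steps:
X = -6 (X = 4 - 10 = -6)
y = -6 (y = -4 - 2 = -6)
g(p) = (-4 + p)/(1 + p) (g(p) = (p - 4)/(p + 1) = (-4 + p)/(1 + p))
L(Y, n) = 13*Y/4 (L(Y, n) = ((-4 - 5)/(1 - 5))*Y + Y = (-9/(-4))*Y + Y = (-¼*(-9))*Y + Y = 9*Y/4 + Y = 13*Y/4)
(X*L(y, 1))*d = -39*(-6)/2*3 = -6*(-39/2)*3 = 117*3 = 351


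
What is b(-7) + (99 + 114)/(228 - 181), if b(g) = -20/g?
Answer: 2431/329 ≈ 7.3891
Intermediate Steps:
b(-7) + (99 + 114)/(228 - 181) = -20/(-7) + (99 + 114)/(228 - 181) = -20*(-1/7) + 213/47 = 20/7 + 213*(1/47) = 20/7 + 213/47 = 2431/329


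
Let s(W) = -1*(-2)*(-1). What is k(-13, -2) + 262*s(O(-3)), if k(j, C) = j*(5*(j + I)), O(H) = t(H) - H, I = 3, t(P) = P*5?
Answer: 126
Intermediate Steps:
t(P) = 5*P
O(H) = 4*H (O(H) = 5*H - H = 4*H)
s(W) = -2 (s(W) = 2*(-1) = -2)
k(j, C) = j*(15 + 5*j) (k(j, C) = j*(5*(j + 3)) = j*(5*(3 + j)) = j*(15 + 5*j))
k(-13, -2) + 262*s(O(-3)) = 5*(-13)*(3 - 13) + 262*(-2) = 5*(-13)*(-10) - 524 = 650 - 524 = 126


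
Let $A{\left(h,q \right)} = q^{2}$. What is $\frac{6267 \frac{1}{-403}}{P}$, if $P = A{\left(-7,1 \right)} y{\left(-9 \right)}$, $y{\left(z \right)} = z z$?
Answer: $- \frac{2089}{10881} \approx -0.19199$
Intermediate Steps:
$y{\left(z \right)} = z^{2}$
$P = 81$ ($P = 1^{2} \left(-9\right)^{2} = 1 \cdot 81 = 81$)
$\frac{6267 \frac{1}{-403}}{P} = \frac{6267 \frac{1}{-403}}{81} = 6267 \left(- \frac{1}{403}\right) \frac{1}{81} = \left(- \frac{6267}{403}\right) \frac{1}{81} = - \frac{2089}{10881}$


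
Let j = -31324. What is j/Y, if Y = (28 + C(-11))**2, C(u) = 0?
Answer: -7831/196 ≈ -39.954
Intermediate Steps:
Y = 784 (Y = (28 + 0)**2 = 28**2 = 784)
j/Y = -31324/784 = -31324*1/784 = -7831/196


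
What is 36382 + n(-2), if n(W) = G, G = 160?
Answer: 36542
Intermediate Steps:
n(W) = 160
36382 + n(-2) = 36382 + 160 = 36542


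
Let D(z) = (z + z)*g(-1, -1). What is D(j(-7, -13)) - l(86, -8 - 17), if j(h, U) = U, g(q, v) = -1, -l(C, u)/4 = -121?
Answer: -458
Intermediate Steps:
l(C, u) = 484 (l(C, u) = -4*(-121) = 484)
D(z) = -2*z (D(z) = (z + z)*(-1) = (2*z)*(-1) = -2*z)
D(j(-7, -13)) - l(86, -8 - 17) = -2*(-13) - 1*484 = 26 - 484 = -458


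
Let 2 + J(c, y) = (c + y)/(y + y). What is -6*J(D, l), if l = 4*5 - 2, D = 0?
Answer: 9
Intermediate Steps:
l = 18 (l = 20 - 2 = 18)
J(c, y) = -2 + (c + y)/(2*y) (J(c, y) = -2 + (c + y)/(y + y) = -2 + (c + y)/((2*y)) = -2 + (c + y)*(1/(2*y)) = -2 + (c + y)/(2*y))
-6*J(D, l) = -3*(0 - 3*18)/18 = -3*(0 - 54)/18 = -3*(-54)/18 = -6*(-3/2) = 9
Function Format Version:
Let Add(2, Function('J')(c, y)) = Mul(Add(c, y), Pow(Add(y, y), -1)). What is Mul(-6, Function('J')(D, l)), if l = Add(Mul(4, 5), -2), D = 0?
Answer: 9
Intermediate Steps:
l = 18 (l = Add(20, -2) = 18)
Function('J')(c, y) = Add(-2, Mul(Rational(1, 2), Pow(y, -1), Add(c, y))) (Function('J')(c, y) = Add(-2, Mul(Add(c, y), Pow(Add(y, y), -1))) = Add(-2, Mul(Add(c, y), Pow(Mul(2, y), -1))) = Add(-2, Mul(Add(c, y), Mul(Rational(1, 2), Pow(y, -1)))) = Add(-2, Mul(Rational(1, 2), Pow(y, -1), Add(c, y))))
Mul(-6, Function('J')(D, l)) = Mul(-6, Mul(Rational(1, 2), Pow(18, -1), Add(0, Mul(-3, 18)))) = Mul(-6, Mul(Rational(1, 2), Rational(1, 18), Add(0, -54))) = Mul(-6, Mul(Rational(1, 2), Rational(1, 18), -54)) = Mul(-6, Rational(-3, 2)) = 9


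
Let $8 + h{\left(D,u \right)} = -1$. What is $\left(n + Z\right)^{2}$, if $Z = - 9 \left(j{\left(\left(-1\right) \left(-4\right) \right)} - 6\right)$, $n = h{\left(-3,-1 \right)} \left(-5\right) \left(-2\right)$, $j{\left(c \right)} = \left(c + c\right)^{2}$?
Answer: $374544$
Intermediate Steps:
$h{\left(D,u \right)} = -9$ ($h{\left(D,u \right)} = -8 - 1 = -9$)
$j{\left(c \right)} = 4 c^{2}$ ($j{\left(c \right)} = \left(2 c\right)^{2} = 4 c^{2}$)
$n = -90$ ($n = \left(-9\right) \left(-5\right) \left(-2\right) = 45 \left(-2\right) = -90$)
$Z = -522$ ($Z = - 9 \left(4 \left(\left(-1\right) \left(-4\right)\right)^{2} - 6\right) = - 9 \left(4 \cdot 4^{2} - 6\right) = - 9 \left(4 \cdot 16 - 6\right) = - 9 \left(64 - 6\right) = \left(-9\right) 58 = -522$)
$\left(n + Z\right)^{2} = \left(-90 - 522\right)^{2} = \left(-612\right)^{2} = 374544$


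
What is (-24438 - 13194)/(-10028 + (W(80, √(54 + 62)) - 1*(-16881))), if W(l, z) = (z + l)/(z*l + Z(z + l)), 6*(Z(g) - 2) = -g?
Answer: -1715664911842560/312432909157177 + 4333851648*√29/312432909157177 ≈ -5.4912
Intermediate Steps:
Z(g) = 2 - g/6 (Z(g) = 2 + (-g)/6 = 2 - g/6)
W(l, z) = (l + z)/(2 - l/6 - z/6 + l*z) (W(l, z) = (z + l)/(z*l + (2 - (z + l)/6)) = (l + z)/(l*z + (2 - (l + z)/6)) = (l + z)/(l*z + (2 + (-l/6 - z/6))) = (l + z)/(l*z + (2 - l/6 - z/6)) = (l + z)/(2 - l/6 - z/6 + l*z))
(-24438 - 13194)/(-10028 + (W(80, √(54 + 62)) - 1*(-16881))) = (-24438 - 13194)/(-10028 + (6*(80 + √(54 + 62))/(12 - 1*80 - √(54 + 62) + 6*80*√(54 + 62)) - 1*(-16881))) = -37632/(-10028 + (6*(80 + √116)/(12 - 80 - √116 + 6*80*√116) + 16881)) = -37632/(-10028 + (6*(80 + 2*√29)/(12 - 80 - 2*√29 + 6*80*(2*√29)) + 16881)) = -37632/(-10028 + (6*(80 + 2*√29)/(12 - 80 - 2*√29 + 960*√29) + 16881)) = -37632/(-10028 + (6*(80 + 2*√29)/(-68 + 958*√29) + 16881)) = -37632/(-10028 + (16881 + 6*(80 + 2*√29)/(-68 + 958*√29))) = -37632/(6853 + 6*(80 + 2*√29)/(-68 + 958*√29))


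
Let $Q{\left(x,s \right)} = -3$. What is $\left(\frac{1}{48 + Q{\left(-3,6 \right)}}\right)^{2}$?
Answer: $\frac{1}{2025} \approx 0.00049383$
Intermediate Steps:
$\left(\frac{1}{48 + Q{\left(-3,6 \right)}}\right)^{2} = \left(\frac{1}{48 - 3}\right)^{2} = \left(\frac{1}{45}\right)^{2} = \frac{1}{2025}$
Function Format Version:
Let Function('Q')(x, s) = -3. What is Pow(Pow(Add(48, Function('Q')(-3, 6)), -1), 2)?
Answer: Rational(1, 2025) ≈ 0.00049383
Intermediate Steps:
Pow(Pow(Add(48, Function('Q')(-3, 6)), -1), 2) = Pow(Pow(Add(48, -3), -1), 2) = Pow(Pow(45, -1), 2) = Pow(Rational(1, 45), 2) = Rational(1, 2025)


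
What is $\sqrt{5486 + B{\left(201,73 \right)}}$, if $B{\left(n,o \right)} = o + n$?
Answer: $24 \sqrt{10} \approx 75.895$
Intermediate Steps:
$B{\left(n,o \right)} = n + o$
$\sqrt{5486 + B{\left(201,73 \right)}} = \sqrt{5486 + \left(201 + 73\right)} = \sqrt{5486 + 274} = \sqrt{5760} = 24 \sqrt{10}$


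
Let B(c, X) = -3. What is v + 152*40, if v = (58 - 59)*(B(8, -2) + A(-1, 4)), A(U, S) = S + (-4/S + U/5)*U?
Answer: 30389/5 ≈ 6077.8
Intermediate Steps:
A(U, S) = S + U*(-4/S + U/5) (A(U, S) = S + (-4/S + U*(1/5))*U = S + (-4/S + U/5)*U = S + U*(-4/S + U/5))
v = -11/5 (v = (58 - 59)*(-3 + (4 + (1/5)*(-1)**2 - 4*(-1)/4)) = -(-3 + (4 + (1/5)*1 - 4*(-1)*1/4)) = -(-3 + (4 + 1/5 + 1)) = -(-3 + 26/5) = -1*11/5 = -11/5 ≈ -2.2000)
v + 152*40 = -11/5 + 152*40 = -11/5 + 6080 = 30389/5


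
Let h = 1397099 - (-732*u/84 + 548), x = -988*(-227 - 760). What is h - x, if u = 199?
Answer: 2961904/7 ≈ 4.2313e+5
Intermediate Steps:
x = 975156 (x = -988*(-987) = 975156)
h = 9787996/7 (h = 1397099 - (-145668/84 + 548) = 1397099 - (-732*199/84 + 548) = 1397099 - (-12139/7 + 548) = 1397099 - 1*(-8303/7) = 1397099 + 8303/7 = 9787996/7 ≈ 1.3983e+6)
h - x = 9787996/7 - 1*975156 = 9787996/7 - 975156 = 2961904/7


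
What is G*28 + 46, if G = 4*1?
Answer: 158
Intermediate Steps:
G = 4
G*28 + 46 = 4*28 + 46 = 112 + 46 = 158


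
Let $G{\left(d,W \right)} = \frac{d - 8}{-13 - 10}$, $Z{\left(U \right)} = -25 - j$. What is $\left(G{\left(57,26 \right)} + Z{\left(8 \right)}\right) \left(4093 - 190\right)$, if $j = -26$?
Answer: $- \frac{101478}{23} \approx -4412.1$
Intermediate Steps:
$Z{\left(U \right)} = 1$ ($Z{\left(U \right)} = -25 - -26 = -25 + 26 = 1$)
$G{\left(d,W \right)} = \frac{8}{23} - \frac{d}{23}$ ($G{\left(d,W \right)} = \frac{-8 + d}{-23} = \left(-8 + d\right) \left(- \frac{1}{23}\right) = \frac{8}{23} - \frac{d}{23}$)
$\left(G{\left(57,26 \right)} + Z{\left(8 \right)}\right) \left(4093 - 190\right) = \left(\left(\frac{8}{23} - \frac{57}{23}\right) + 1\right) \left(4093 - 190\right) = \left(\left(\frac{8}{23} - \frac{57}{23}\right) + 1\right) 3903 = \left(- \frac{49}{23} + 1\right) 3903 = \left(- \frac{26}{23}\right) 3903 = - \frac{101478}{23}$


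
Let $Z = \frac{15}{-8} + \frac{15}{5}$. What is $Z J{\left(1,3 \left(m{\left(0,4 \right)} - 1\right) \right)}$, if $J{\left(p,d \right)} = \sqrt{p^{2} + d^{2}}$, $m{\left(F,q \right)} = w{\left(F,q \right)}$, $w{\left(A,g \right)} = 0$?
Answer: $\frac{9 \sqrt{10}}{8} \approx 3.5576$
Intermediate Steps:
$m{\left(F,q \right)} = 0$
$J{\left(p,d \right)} = \sqrt{d^{2} + p^{2}}$
$Z = \frac{9}{8}$ ($Z = 15 \left(- \frac{1}{8}\right) + 15 \cdot \frac{1}{5} = - \frac{15}{8} + 3 = \frac{9}{8} \approx 1.125$)
$Z J{\left(1,3 \left(m{\left(0,4 \right)} - 1\right) \right)} = \frac{9 \sqrt{\left(3 \left(0 - 1\right)\right)^{2} + 1^{2}}}{8} = \frac{9 \sqrt{\left(3 \left(-1\right)\right)^{2} + 1}}{8} = \frac{9 \sqrt{\left(-3\right)^{2} + 1}}{8} = \frac{9 \sqrt{9 + 1}}{8} = \frac{9 \sqrt{10}}{8}$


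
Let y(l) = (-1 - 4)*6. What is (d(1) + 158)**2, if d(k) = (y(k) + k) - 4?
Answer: 15625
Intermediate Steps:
y(l) = -30 (y(l) = -5*6 = -30)
d(k) = -34 + k (d(k) = (-30 + k) - 4 = -34 + k)
(d(1) + 158)**2 = ((-34 + 1) + 158)**2 = (-33 + 158)**2 = 125**2 = 15625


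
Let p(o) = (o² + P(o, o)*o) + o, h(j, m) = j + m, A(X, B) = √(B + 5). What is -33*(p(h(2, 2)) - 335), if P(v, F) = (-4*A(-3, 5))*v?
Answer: 10395 + 2112*√10 ≈ 17074.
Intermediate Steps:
A(X, B) = √(5 + B)
P(v, F) = -4*v*√10 (P(v, F) = (-4*√(5 + 5))*v = (-4*√10)*v = -4*v*√10)
p(o) = o + o² - 4*√10*o² (p(o) = (o² + (-4*o*√10)*o) + o = (o² - 4*√10*o²) + o = o + o² - 4*√10*o²)
-33*(p(h(2, 2)) - 335) = -33*((2 + 2)*(1 + (2 + 2) - 4*(2 + 2)*√10) - 335) = -33*(4*(1 + 4 - 4*4*√10) - 335) = -33*(4*(1 + 4 - 16*√10) - 335) = -33*(4*(5 - 16*√10) - 335) = -33*((20 - 64*√10) - 335) = -33*(-315 - 64*√10) = 10395 + 2112*√10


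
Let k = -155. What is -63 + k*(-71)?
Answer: 10942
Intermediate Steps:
-63 + k*(-71) = -63 - 155*(-71) = -63 + 11005 = 10942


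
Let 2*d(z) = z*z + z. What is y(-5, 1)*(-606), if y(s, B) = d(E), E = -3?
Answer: -1818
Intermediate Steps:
d(z) = z/2 + z²/2 (d(z) = (z*z + z)/2 = (z² + z)/2 = (z + z²)/2 = z/2 + z²/2)
y(s, B) = 3 (y(s, B) = (½)*(-3)*(1 - 3) = (½)*(-3)*(-2) = 3)
y(-5, 1)*(-606) = 3*(-606) = -1818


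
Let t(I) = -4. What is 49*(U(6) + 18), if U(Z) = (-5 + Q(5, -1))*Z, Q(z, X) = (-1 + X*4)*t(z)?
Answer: 5292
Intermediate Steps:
Q(z, X) = 4 - 16*X (Q(z, X) = (-1 + X*4)*(-4) = (-1 + 4*X)*(-4) = 4 - 16*X)
U(Z) = 15*Z (U(Z) = (-5 + (4 - 16*(-1)))*Z = (-5 + (4 + 16))*Z = (-5 + 20)*Z = 15*Z)
49*(U(6) + 18) = 49*(15*6 + 18) = 49*(90 + 18) = 49*108 = 5292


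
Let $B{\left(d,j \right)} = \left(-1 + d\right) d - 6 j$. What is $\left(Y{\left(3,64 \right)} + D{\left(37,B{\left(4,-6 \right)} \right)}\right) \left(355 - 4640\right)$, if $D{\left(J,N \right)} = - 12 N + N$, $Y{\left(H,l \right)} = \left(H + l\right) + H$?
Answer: $1962530$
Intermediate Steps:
$Y{\left(H,l \right)} = l + 2 H$
$B{\left(d,j \right)} = - 6 j + d \left(-1 + d\right)$ ($B{\left(d,j \right)} = d \left(-1 + d\right) - 6 j = - 6 j + d \left(-1 + d\right)$)
$D{\left(J,N \right)} = - 11 N$
$\left(Y{\left(3,64 \right)} + D{\left(37,B{\left(4,-6 \right)} \right)}\right) \left(355 - 4640\right) = \left(\left(64 + 2 \cdot 3\right) - 11 \left(4^{2} - 4 - -36\right)\right) \left(355 - 4640\right) = \left(\left(64 + 6\right) - 11 \left(16 - 4 + 36\right)\right) \left(-4285\right) = \left(70 - 528\right) \left(-4285\right) = \left(-458\right) \left(-4285\right) = 1962530$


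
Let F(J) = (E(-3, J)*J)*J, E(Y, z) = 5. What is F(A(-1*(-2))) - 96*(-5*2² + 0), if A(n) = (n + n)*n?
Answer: 2240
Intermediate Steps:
A(n) = 2*n² (A(n) = (2*n)*n = 2*n²)
F(J) = 5*J² (F(J) = (5*J)*J = 5*J²)
F(A(-1*(-2))) - 96*(-5*2² + 0) = 5*(2*(-1*(-2))²)² - 96*(-5*2² + 0) = 5*(2*2²)² - 96*(-5*4 + 0) = 5*(2*4)² - 96*(-20 + 0) = 5*8² - 96*(-20) = 5*64 + 1920 = 320 + 1920 = 2240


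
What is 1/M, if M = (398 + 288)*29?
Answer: 1/19894 ≈ 5.0266e-5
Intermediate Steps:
M = 19894 (M = 686*29 = 19894)
1/M = 1/19894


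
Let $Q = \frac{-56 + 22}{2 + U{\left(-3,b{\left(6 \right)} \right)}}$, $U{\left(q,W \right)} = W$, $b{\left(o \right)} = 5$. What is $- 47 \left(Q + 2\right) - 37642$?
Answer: $- \frac{262554}{7} \approx -37508.0$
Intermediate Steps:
$Q = - \frac{34}{7}$ ($Q = \frac{-56 + 22}{2 + 5} = - \frac{34}{7} \approx -4.8571$)
$- 47 \left(Q + 2\right) - 37642 = - 47 \left(- \frac{34}{7} + 2\right) - 37642 = \left(-47\right) \left(- \frac{20}{7}\right) - 37642 = \frac{940}{7} - 37642 = - \frac{262554}{7}$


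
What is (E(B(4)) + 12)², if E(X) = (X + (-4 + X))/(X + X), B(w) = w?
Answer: 625/4 ≈ 156.25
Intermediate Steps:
E(X) = (-4 + 2*X)/(2*X) (E(X) = (-4 + 2*X)/((2*X)) = (-4 + 2*X)*(1/(2*X)) = (-4 + 2*X)/(2*X))
(E(B(4)) + 12)² = ((-2 + 4)/4 + 12)² = ((¼)*2 + 12)² = (½ + 12)² = (25/2)² = 625/4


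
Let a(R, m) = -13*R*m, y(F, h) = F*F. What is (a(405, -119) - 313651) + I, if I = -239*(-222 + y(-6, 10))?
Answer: 357338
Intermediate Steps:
y(F, h) = F**2
a(R, m) = -13*R*m
I = 44454 (I = -239*(-222 + (-6)**2) = -239*(-222 + 36) = -239*(-186) = 44454)
(a(405, -119) - 313651) + I = (-13*405*(-119) - 313651) + 44454 = (626535 - 313651) + 44454 = 312884 + 44454 = 357338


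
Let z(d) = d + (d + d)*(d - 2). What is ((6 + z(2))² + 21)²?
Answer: 7225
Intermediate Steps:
z(d) = d + 2*d*(-2 + d) (z(d) = d + (2*d)*(-2 + d) = d + 2*d*(-2 + d))
((6 + z(2))² + 21)² = ((6 + 2*(-3 + 2*2))² + 21)² = ((6 + 2*(-3 + 4))² + 21)² = ((6 + 2*1)² + 21)² = ((6 + 2)² + 21)² = (8² + 21)² = (64 + 21)² = 85² = 7225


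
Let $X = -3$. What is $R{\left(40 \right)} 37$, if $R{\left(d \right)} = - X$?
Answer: $111$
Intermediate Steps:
$R{\left(d \right)} = 3$ ($R{\left(d \right)} = \left(-1\right) \left(-3\right) = 3$)
$R{\left(40 \right)} 37 = 3 \cdot 37 = 111$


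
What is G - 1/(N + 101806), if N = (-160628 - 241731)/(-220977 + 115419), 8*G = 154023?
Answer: 1655260552955997/85974720856 ≈ 19253.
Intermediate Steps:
G = 154023/8 (G = (⅛)*154023 = 154023/8 ≈ 19253.)
N = 402359/105558 (N = -402359/(-105558) = -402359*(-1/105558) = 402359/105558 ≈ 3.8117)
G - 1/(N + 101806) = 154023/8 - 1/(402359/105558 + 101806) = 154023/8 - 1/10746840107/105558 = 154023/8 - 1*105558/10746840107 = 154023/8 - 105558/10746840107 = 1655260552955997/85974720856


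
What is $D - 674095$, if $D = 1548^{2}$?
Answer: $1722209$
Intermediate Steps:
$D = 2396304$
$D - 674095 = 2396304 - 674095 = 1722209$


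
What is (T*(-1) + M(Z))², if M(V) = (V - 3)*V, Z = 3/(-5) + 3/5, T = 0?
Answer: 0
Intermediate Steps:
Z = 0 (Z = 3*(-⅕) + 3*(⅕) = -⅗ + ⅗ = 0)
M(V) = V*(-3 + V) (M(V) = (-3 + V)*V = V*(-3 + V))
(T*(-1) + M(Z))² = (0*(-1) + 0*(-3 + 0))² = (0 + 0*(-3))² = (0 + 0)² = 0² = 0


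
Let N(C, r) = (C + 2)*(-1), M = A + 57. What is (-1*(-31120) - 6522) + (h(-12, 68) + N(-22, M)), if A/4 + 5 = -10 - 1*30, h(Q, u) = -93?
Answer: 24525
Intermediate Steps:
A = -180 (A = -20 + 4*(-10 - 1*30) = -20 + 4*(-10 - 30) = -20 + 4*(-40) = -20 - 160 = -180)
M = -123 (M = -180 + 57 = -123)
N(C, r) = -2 - C (N(C, r) = (2 + C)*(-1) = -2 - C)
(-1*(-31120) - 6522) + (h(-12, 68) + N(-22, M)) = (-1*(-31120) - 6522) + (-93 + (-2 - 1*(-22))) = (31120 - 6522) + (-93 + (-2 + 22)) = 24598 + (-93 + 20) = 24598 - 73 = 24525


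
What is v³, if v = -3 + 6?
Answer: 27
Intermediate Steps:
v = 3
v³ = 3³ = 27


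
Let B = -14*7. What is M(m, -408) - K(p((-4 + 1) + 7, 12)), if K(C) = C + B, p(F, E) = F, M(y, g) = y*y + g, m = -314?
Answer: 98282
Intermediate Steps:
M(y, g) = g + y² (M(y, g) = y² + g = g + y²)
B = -98
K(C) = -98 + C (K(C) = C - 98 = -98 + C)
M(m, -408) - K(p((-4 + 1) + 7, 12)) = (-408 + (-314)²) - (-98 + ((-4 + 1) + 7)) = (-408 + 98596) - (-98 + (-3 + 7)) = 98188 - (-98 + 4) = 98188 - 1*(-94) = 98188 + 94 = 98282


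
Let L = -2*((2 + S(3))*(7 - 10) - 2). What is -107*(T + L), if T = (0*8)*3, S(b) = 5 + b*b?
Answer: -10700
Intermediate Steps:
S(b) = 5 + b²
T = 0 (T = 0*3 = 0)
L = 100 (L = -2*((2 + (5 + 3²))*(7 - 10) - 2) = -2*((2 + (5 + 9))*(-3) - 2) = -2*((2 + 14)*(-3) - 2) = -2*(16*(-3) - 2) = -2*(-48 - 2) = -2*(-50) = 100)
-107*(T + L) = -107*(0 + 100) = -107*100 = -10700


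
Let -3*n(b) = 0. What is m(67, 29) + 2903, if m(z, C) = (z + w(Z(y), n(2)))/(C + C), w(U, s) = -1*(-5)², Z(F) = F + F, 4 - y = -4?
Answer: 84208/29 ≈ 2903.7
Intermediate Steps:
n(b) = 0 (n(b) = -⅓*0 = 0)
y = 8 (y = 4 - 1*(-4) = 4 + 4 = 8)
Z(F) = 2*F
w(U, s) = -25 (w(U, s) = -1*25 = -25)
m(z, C) = (-25 + z)/(2*C) (m(z, C) = (z - 25)/(C + C) = (-25 + z)/((2*C)) = (-25 + z)*(1/(2*C)) = (-25 + z)/(2*C))
m(67, 29) + 2903 = (½)*(-25 + 67)/29 + 2903 = (½)*(1/29)*42 + 2903 = 21/29 + 2903 = 84208/29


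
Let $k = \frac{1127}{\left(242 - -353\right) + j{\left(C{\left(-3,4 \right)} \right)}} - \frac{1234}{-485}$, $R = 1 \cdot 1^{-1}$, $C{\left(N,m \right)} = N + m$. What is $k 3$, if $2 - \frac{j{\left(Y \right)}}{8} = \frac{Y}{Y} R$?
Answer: $\frac{1290697}{97485} \approx 13.24$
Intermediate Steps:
$R = 1$ ($R = 1 \cdot 1 = 1$)
$j{\left(Y \right)} = 8$ ($j{\left(Y \right)} = 16 - 8 \frac{Y}{Y} 1 = 16 - 8 \cdot 1 \cdot 1 = 16 - 8 = 8$)
$k = \frac{1290697}{292455}$ ($k = \frac{1127}{\left(242 - -353\right) + 8} - \frac{1234}{-485} = \frac{1127}{\left(242 + 353\right) + 8} - - \frac{1234}{485} = \frac{1127}{595 + 8} + \frac{1234}{485} = \frac{1127}{603} + \frac{1234}{485} = \frac{1290697}{292455} \approx 4.4133$)
$k 3 = \frac{1290697}{292455} \cdot 3 = \frac{1290697}{97485}$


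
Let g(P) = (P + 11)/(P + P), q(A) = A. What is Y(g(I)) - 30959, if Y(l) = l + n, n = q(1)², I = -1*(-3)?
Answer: -92867/3 ≈ -30956.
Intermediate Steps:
I = 3
n = 1 (n = 1² = 1)
g(P) = (11 + P)/(2*P) (g(P) = (11 + P)/((2*P)) = (11 + P)*(1/(2*P)) = (11 + P)/(2*P))
Y(l) = 1 + l (Y(l) = l + 1 = 1 + l)
Y(g(I)) - 30959 = (1 + (½)*(11 + 3)/3) - 30959 = (1 + (½)*(⅓)*14) - 30959 = (1 + 7/3) - 30959 = 10/3 - 30959 = -92867/3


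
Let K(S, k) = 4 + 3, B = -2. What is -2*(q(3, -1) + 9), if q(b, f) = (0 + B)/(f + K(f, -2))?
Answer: -52/3 ≈ -17.333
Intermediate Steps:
K(S, k) = 7
q(b, f) = -2/(7 + f) (q(b, f) = (0 - 2)/(f + 7) = -2/(7 + f))
-2*(q(3, -1) + 9) = -2*(-2/(7 - 1) + 9) = -2*(-2/6 + 9) = -2*(-2*⅙ + 9) = -2*(-⅓ + 9) = -2*26/3 = -52/3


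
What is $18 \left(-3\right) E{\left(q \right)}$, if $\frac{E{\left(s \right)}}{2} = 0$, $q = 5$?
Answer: $0$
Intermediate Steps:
$E{\left(s \right)} = 0$ ($E{\left(s \right)} = 2 \cdot 0 = 0$)
$18 \left(-3\right) E{\left(q \right)} = 18 \left(-3\right) 0 = \left(-54\right) 0 = 0$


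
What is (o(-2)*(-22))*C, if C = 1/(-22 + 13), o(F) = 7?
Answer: 154/9 ≈ 17.111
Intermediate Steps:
C = -⅑ (C = 1/(-9) = -⅑ ≈ -0.11111)
(o(-2)*(-22))*C = (7*(-22))*(-⅑) = -154*(-⅑) = 154/9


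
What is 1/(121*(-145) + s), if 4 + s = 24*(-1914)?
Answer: -1/63485 ≈ -1.5752e-5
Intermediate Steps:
s = -45940 (s = -4 + 24*(-1914) = -4 - 45936 = -45940)
1/(121*(-145) + s) = 1/(121*(-145) - 45940) = 1/(-17545 - 45940) = 1/(-63485) = -1/63485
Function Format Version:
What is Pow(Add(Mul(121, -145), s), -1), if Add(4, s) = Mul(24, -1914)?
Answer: Rational(-1, 63485) ≈ -1.5752e-5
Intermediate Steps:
s = -45940 (s = Add(-4, Mul(24, -1914)) = Add(-4, -45936) = -45940)
Pow(Add(Mul(121, -145), s), -1) = Pow(Add(Mul(121, -145), -45940), -1) = Pow(Add(-17545, -45940), -1) = Pow(-63485, -1) = Rational(-1, 63485)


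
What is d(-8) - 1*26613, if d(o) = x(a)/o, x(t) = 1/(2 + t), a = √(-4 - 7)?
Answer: (-212904*√11 + 425809*I)/(8*(√11 - 2*I)) ≈ -26613.0 + 0.027641*I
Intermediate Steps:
a = I*√11 (a = √(-11) = I*√11 ≈ 3.3166*I)
d(o) = 1/(o*(2 + I*√11)) (d(o) = 1/((2 + I*√11)*o) = 1/(o*(2 + I*√11)))
d(-8) - 1*26613 = 1/((-8)*(2 + I*√11)) - 1*26613 = -1/(8*(2 + I*√11)) - 26613 = -26613 - 1/(8*(2 + I*√11))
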